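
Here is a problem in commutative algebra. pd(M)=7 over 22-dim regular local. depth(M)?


pd+depth=depth(R)=22
depth=22-7=15


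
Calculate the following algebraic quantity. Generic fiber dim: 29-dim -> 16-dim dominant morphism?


dim(fiber)=dim(X)-dim(Y)=29-16=13


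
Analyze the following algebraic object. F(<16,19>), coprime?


gcd(16,19)=1 => F=ab-a-b=16*19-16-19=304-35=269


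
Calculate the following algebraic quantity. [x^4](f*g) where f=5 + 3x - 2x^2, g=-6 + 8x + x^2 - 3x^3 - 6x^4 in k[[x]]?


[x^4] = sum a_i*b_j, i+j=4
  5*-6=-30
  3*-3=-9
  -2*1=-2
Sum=-41


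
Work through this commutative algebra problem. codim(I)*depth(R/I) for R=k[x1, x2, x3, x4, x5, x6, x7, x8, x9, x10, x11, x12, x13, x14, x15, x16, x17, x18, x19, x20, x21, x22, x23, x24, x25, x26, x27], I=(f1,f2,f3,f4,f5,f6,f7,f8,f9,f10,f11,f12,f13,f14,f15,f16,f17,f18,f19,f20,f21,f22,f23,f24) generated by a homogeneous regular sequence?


codim=24, depth=dim(R/I)=27-24=3
Product=24*3=72


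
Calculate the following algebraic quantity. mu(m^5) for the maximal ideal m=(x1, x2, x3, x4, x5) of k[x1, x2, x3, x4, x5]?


Graded Nakayama: mu(m^d) = dim_k (m^d/m^(d+1)) = #degree-5 monomials in 5 vars
C(n+d-1,d)=C(9,5)=126


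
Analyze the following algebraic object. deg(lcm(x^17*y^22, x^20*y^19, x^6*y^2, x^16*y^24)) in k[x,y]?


lcm = componentwise max:
x: max(17,20,6,16)=20
y: max(22,19,2,24)=24
Total=20+24=44


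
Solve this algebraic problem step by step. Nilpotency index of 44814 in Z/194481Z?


44814^k mod 194481:
k=1: 44814
k=2: 83790
k=3: 120393
k=4: 0
First zero at k = 4


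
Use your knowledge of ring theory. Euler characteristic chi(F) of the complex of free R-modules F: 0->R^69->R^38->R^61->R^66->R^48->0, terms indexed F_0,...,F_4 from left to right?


chi = sum (-1)^i * rank:
(-1)^0*69=69
(-1)^1*38=-38
(-1)^2*61=61
(-1)^3*66=-66
(-1)^4*48=48
chi=74


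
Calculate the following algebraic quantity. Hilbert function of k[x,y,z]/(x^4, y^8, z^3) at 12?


Need i<4, j<8, k<3 with i+j+k=12.
For each i, j ranges over max(0,12-i-2)..min(7,12-i):
  i=0: j in [10,7] -> 0
  i=1: j in [9,7] -> 0
  i=2: j in [8,7] -> 0
  i=3: j in [7,7] -> 1
H(12) = 0+0+0+1 = 1


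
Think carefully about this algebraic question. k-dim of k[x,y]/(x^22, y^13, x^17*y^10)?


k[x,y]/I, I = (x^22, y^13, x^17*y^10)
Rect: 22x13=286. Corner: (22-17)x(13-10)=15.
dim = 286-15 = 271


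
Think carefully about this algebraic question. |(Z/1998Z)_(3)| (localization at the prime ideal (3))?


3-primary part: 1998=3^3*74
Size=3^3=27


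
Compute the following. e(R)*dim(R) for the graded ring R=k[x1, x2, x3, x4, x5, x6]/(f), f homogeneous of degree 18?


e(R)=deg(f)=18, dim(R)=6-1=5
e*dim=18*5=90


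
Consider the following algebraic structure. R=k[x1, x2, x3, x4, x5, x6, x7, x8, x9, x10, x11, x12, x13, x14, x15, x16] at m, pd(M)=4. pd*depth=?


pd+depth=16
depth=16-4=12
pd*depth=4*12=48


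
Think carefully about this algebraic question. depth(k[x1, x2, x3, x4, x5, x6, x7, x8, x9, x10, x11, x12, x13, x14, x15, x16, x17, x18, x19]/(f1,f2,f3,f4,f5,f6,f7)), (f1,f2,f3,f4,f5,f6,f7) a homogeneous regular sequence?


depth(R)=19
depth(R/I)=19-7=12


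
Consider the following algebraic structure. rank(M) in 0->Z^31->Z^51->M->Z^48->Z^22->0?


Alt sum=0:
(-1)^0*31 + (-1)^1*51 + (-1)^2*? + (-1)^3*48 + (-1)^4*22=0
rank(M)=46


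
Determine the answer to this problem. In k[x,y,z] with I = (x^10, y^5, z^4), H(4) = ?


Need i<10, j<5, k<4 with i+j+k=4.
For each i, j ranges over max(0,4-i-3)..min(4,4-i):
  i=0: j in [1,4] -> 4
  i=1: j in [0,3] -> 4
  i=2: j in [0,2] -> 3
  i=3: j in [0,1] -> 2
  i=4: j in [0,0] -> 1
H(4) = 4+4+3+2+1 = 14


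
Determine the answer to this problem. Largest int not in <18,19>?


gcd(18,19)=1 => F=ab-a-b=18*19-18-19=342-37=305


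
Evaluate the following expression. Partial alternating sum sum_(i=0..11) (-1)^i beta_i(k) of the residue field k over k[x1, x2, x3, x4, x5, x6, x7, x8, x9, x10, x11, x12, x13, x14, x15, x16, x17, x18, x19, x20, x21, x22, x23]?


Koszul resolution: beta_i(k)=C(n,i), n=23
sum_(i=0..p) (-1)^i C(n,i) = (-1)^p C(n-1,p)
(-1)^11*C(22,11) = (-1)^11*705432 = -705432


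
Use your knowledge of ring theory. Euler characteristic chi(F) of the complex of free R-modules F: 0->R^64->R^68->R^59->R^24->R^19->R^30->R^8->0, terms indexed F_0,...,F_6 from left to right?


chi = sum (-1)^i * rank:
(-1)^0*64=64
(-1)^1*68=-68
(-1)^2*59=59
(-1)^3*24=-24
(-1)^4*19=19
(-1)^5*30=-30
(-1)^6*8=8
chi=28


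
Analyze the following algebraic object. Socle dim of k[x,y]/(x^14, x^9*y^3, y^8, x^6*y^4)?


Socle = ann(m) = span of standard monomials u with x*u, y*u in I (staircase corners).
Minimal generators: x^14, x^9*y^3, x^6*y^4, y^8
Corners: x^5y^7, x^8y^3, x^13y^2
Socle dim=3


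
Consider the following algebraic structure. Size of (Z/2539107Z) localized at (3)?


3-primary part: 2539107=3^10*43
Size=3^10=59049


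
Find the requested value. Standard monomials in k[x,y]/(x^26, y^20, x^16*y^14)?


k[x,y]/I, I = (x^26, y^20, x^16*y^14)
Rect: 26x20=520. Corner: (26-16)x(20-14)=60.
dim = 520-60 = 460


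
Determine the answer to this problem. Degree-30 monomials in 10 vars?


C(d+n-1,n-1)=C(39,9)=211915132


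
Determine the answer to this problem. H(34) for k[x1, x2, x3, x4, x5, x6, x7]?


C(d+n-1,n-1)=C(40,6)=3838380


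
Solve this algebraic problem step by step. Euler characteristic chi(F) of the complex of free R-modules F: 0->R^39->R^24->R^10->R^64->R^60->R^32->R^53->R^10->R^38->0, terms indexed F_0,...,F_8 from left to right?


chi = sum (-1)^i * rank:
(-1)^0*39=39
(-1)^1*24=-24
(-1)^2*10=10
(-1)^3*64=-64
(-1)^4*60=60
(-1)^5*32=-32
(-1)^6*53=53
(-1)^7*10=-10
(-1)^8*38=38
chi=70


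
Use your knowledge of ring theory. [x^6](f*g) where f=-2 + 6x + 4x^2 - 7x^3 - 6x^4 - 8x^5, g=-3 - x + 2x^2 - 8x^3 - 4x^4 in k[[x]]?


[x^6] = sum a_i*b_j, i+j=6
  4*-4=-16
  -7*-8=56
  -6*2=-12
  -8*-1=8
Sum=36


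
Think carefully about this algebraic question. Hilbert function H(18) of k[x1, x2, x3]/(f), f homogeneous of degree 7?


C(20,2)-C(13,2)=190-78=112


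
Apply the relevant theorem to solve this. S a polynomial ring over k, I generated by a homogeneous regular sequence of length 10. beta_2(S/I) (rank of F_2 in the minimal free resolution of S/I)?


Regular sequence => Koszul complex is the minimal free resolution.
Syz_1 minimally generated by Koszul relations f_i*e_j - f_j*e_i (i<j): mu(Syz_1) = beta_2 = C(m,2) = m(m-1)/2
m=10
10*9/2 = 45


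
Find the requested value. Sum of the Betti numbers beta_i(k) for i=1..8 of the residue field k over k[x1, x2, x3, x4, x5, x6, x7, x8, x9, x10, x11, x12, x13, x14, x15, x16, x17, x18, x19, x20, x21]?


Koszul resolution: beta_i(k)=C(n,i), n=21
C(21,1)=21, C(21,2)=210, C(21,3)=1330, C(21,4)=5985, C(21,5)=20349, C(21,6)=54264, C(21,7)=116280, C(21,8)=203490
Sum=401929


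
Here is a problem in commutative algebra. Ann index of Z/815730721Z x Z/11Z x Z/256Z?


Exponent = lcm of the cyclic orders; pairwise coprime => product.
13^8*11^1*2^8=815730721*11*256=2297097710336


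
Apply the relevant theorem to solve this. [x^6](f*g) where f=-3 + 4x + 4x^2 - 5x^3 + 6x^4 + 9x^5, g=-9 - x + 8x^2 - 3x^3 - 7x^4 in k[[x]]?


[x^6] = sum a_i*b_j, i+j=6
  4*-7=-28
  -5*-3=15
  6*8=48
  9*-1=-9
Sum=26


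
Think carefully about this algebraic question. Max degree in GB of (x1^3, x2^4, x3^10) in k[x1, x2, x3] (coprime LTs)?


Pure powers, coprime LTs => already GB.
Degrees: 3, 4, 10
Max=10


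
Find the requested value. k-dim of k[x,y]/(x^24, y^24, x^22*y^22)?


k[x,y]/I, I = (x^24, y^24, x^22*y^22)
Rect: 24x24=576. Corner: (24-22)x(24-22)=4.
dim = 576-4 = 572


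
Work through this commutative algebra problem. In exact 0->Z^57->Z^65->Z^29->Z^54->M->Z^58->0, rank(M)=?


Alt sum=0:
(-1)^0*57 + (-1)^1*65 + (-1)^2*29 + (-1)^3*54 + (-1)^4*? + (-1)^5*58=0
rank(M)=91


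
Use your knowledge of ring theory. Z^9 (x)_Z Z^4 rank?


rank(M(x)N) = rank(M)*rank(N)
9*4 = 36


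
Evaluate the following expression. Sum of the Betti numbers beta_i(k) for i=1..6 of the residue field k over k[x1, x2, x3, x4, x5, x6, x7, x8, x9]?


Koszul resolution: beta_i(k)=C(n,i), n=9
C(9,1)=9, C(9,2)=36, C(9,3)=84, C(9,4)=126, C(9,5)=126, C(9,6)=84
Sum=465


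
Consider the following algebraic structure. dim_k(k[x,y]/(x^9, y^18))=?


Basis: x^i*y^j, i<9, j<18
9*18=162


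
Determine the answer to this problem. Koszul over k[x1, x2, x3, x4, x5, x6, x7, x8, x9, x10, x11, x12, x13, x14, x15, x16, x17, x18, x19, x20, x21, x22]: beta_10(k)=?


C(n,i)=C(22,10)=646646


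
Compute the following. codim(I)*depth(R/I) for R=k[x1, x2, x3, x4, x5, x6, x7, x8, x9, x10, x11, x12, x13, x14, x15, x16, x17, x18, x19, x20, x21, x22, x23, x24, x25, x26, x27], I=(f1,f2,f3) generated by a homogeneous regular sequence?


codim=3, depth=dim(R/I)=27-3=24
Product=3*24=72


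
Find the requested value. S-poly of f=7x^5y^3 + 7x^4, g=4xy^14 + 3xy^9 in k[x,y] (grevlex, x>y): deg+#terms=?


LT(f)=7x^5y^3, LT(g)=4xy^14
lcm(LM)=x^5y^14
S(f,g) (scaled by 28 to clear denominators) = 4y^11*f - 7x^4*g = 28x^4y^11 - 21x^5y^9
2 terms, deg 15.
15+2=17


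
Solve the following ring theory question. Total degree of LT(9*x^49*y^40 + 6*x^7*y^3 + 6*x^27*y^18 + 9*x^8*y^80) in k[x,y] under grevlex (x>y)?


LT: 9*x^49*y^40
deg_x=49, deg_y=40
Total=49+40=89


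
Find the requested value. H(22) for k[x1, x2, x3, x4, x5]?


C(d+n-1,n-1)=C(26,4)=14950


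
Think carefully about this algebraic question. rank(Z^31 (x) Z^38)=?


rank(M(x)N) = rank(M)*rank(N)
31*38 = 1178


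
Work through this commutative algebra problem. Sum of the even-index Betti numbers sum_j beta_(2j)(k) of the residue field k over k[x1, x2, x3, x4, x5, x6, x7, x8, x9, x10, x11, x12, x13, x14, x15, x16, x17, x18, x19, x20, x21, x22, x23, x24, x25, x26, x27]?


Koszul resolution: beta_i(k)=C(n,i), n=27
sum_even C(27,i) = 2^(n-1) = 2^26 = 67108864


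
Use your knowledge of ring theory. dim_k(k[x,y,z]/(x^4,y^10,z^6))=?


Basis: x^iy^jz^k, i<4,j<10,k<6
4*10*6=240


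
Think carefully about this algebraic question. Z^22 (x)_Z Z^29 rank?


rank(M(x)N) = rank(M)*rank(N)
22*29 = 638


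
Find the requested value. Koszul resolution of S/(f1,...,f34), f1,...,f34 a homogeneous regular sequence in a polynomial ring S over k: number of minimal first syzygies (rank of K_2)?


Regular sequence => Koszul complex is the minimal free resolution.
Syz_1 minimally generated by Koszul relations f_i*e_j - f_j*e_i (i<j): mu(Syz_1) = beta_2 = C(m,2) = m(m-1)/2
m=34
34*33/2 = 561


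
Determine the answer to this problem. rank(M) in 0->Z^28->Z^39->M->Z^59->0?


Alt sum=0:
(-1)^0*28 + (-1)^1*39 + (-1)^2*? + (-1)^3*59=0
rank(M)=70


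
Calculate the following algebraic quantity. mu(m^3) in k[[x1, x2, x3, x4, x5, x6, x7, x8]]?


C(n+d-1,d)=C(10,3)=120


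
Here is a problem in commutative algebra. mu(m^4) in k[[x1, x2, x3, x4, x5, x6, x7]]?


C(n+d-1,d)=C(10,4)=210


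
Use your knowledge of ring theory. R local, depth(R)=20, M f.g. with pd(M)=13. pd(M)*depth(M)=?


pd+depth=20
depth=20-13=7
pd*depth=13*7=91


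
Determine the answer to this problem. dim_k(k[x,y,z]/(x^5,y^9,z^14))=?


Basis: x^iy^jz^k, i<5,j<9,k<14
5*9*14=630


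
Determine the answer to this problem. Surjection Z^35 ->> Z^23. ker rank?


rank(ker) = 35-23 = 12


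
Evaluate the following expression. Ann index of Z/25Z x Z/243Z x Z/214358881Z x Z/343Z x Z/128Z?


Exponent = lcm of the cyclic orders; pairwise coprime => product.
5^2*3^5*11^8*7^3*2^7=25*243*214358881*343*128=57173114791900800


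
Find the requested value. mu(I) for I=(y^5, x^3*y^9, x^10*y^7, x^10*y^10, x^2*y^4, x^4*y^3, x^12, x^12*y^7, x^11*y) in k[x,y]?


Remove redundant (divisible by others).
x^10*y^7 redundant.
x^12*y^7 redundant.
x^3*y^9 redundant.
x^10*y^10 redundant.
Min: x^12, x^11*y, x^4*y^3, x^2*y^4, y^5
Count=5


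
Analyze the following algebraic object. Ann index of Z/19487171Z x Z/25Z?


Exponent = lcm of the cyclic orders; pairwise coprime => product.
11^7*5^2=19487171*25=487179275


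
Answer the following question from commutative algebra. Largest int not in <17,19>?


gcd(17,19)=1 => F=ab-a-b=17*19-17-19=323-36=287


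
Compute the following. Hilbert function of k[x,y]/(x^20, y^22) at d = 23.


k[x,y], I = (x^20, y^22), d = 23
Need i < 20 and d-i < 22.
Range: 2 <= i <= 19.
H(23) = 18


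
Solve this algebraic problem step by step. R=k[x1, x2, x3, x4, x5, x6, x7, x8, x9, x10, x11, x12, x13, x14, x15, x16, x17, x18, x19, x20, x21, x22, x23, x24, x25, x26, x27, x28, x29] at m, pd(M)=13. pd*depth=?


pd+depth=29
depth=29-13=16
pd*depth=13*16=208


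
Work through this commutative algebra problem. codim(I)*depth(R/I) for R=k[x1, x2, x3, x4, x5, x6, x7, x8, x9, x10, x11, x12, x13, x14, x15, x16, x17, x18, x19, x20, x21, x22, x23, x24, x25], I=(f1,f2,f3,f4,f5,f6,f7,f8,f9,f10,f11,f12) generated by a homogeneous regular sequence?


codim=12, depth=dim(R/I)=25-12=13
Product=12*13=156


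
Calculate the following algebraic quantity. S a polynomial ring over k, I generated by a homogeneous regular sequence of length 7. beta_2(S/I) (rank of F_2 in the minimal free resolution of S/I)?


Regular sequence => Koszul complex is the minimal free resolution.
Syz_1 minimally generated by Koszul relations f_i*e_j - f_j*e_i (i<j): mu(Syz_1) = beta_2 = C(m,2) = m(m-1)/2
m=7
7*6/2 = 21


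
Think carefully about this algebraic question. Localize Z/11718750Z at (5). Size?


5-primary part: 11718750=5^9*6
Size=5^9=1953125


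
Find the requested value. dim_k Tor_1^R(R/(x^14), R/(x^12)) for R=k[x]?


Tor_1(R/I,R/J)=(I cap J)/IJ=(x^14)/(x^26)
dim=26-14=min(14,12)=12


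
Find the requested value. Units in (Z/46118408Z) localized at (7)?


Local ring = Z/5764801Z.
phi(5764801) = 7^7*(7-1) = 4941258


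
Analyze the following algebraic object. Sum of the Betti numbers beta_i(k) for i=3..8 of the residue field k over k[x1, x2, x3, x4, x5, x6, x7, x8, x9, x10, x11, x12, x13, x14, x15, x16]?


Koszul resolution: beta_i(k)=C(n,i), n=16
C(16,3)=560, C(16,4)=1820, C(16,5)=4368, C(16,6)=8008, C(16,7)=11440, C(16,8)=12870
Sum=39066


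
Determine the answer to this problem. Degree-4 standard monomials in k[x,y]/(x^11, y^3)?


k[x,y], I = (x^11, y^3), d = 4
Need i < 11 and d-i < 3.
Range: 2 <= i <= 4.
H(4) = 3


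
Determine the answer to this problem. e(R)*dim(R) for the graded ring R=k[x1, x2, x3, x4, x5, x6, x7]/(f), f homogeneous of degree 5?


e(R)=deg(f)=5, dim(R)=7-1=6
e*dim=5*6=30


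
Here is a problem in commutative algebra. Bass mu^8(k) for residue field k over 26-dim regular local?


C(n,i)=C(26,8)=1562275


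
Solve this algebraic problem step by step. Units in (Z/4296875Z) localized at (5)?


Local ring = Z/390625Z.
phi(390625) = 5^7*(5-1) = 312500


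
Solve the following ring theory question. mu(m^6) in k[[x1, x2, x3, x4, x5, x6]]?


C(n+d-1,d)=C(11,6)=462


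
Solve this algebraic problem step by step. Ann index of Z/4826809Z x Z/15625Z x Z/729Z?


Exponent = lcm of the cyclic orders; pairwise coprime => product.
13^6*5^6*3^6=4826809*15625*729=54980371265625


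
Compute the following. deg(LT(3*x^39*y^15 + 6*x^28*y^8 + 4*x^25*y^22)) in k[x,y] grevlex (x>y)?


LT: 3*x^39*y^15
deg_x=39, deg_y=15
Total=39+15=54


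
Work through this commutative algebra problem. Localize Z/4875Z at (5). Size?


5-primary part: 4875=5^3*39
Size=5^3=125


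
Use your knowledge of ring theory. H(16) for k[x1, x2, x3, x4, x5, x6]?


C(d+n-1,n-1)=C(21,5)=20349


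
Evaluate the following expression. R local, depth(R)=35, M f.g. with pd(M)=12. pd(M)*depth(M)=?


pd+depth=35
depth=35-12=23
pd*depth=12*23=276


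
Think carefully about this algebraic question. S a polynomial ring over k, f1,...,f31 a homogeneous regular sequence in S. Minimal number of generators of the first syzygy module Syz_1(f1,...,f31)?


Regular sequence => Koszul complex is the minimal free resolution.
Syz_1 minimally generated by Koszul relations f_i*e_j - f_j*e_i (i<j): mu(Syz_1) = beta_2 = C(m,2) = m(m-1)/2
m=31
31*30/2 = 465


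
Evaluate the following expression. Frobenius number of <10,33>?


gcd(10,33)=1 => F=ab-a-b=10*33-10-33=330-43=287


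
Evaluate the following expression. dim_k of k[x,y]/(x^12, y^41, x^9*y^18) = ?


k[x,y]/I, I = (x^12, y^41, x^9*y^18)
Rect: 12x41=492. Corner: (12-9)x(41-18)=69.
dim = 492-69 = 423


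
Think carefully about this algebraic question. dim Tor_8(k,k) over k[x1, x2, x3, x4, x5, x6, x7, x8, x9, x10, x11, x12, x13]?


Koszul: C(n,i)=C(13,8)=1287


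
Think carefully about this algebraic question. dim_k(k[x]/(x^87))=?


Basis: 1,x,...,x^86
dim=87


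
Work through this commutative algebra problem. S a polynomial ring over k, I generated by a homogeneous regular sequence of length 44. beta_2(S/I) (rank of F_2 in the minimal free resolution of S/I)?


Regular sequence => Koszul complex is the minimal free resolution.
Syz_1 minimally generated by Koszul relations f_i*e_j - f_j*e_i (i<j): mu(Syz_1) = beta_2 = C(m,2) = m(m-1)/2
m=44
44*43/2 = 946


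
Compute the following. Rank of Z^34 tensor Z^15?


rank(M(x)N) = rank(M)*rank(N)
34*15 = 510


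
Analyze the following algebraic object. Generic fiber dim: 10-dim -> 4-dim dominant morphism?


dim(fiber)=dim(X)-dim(Y)=10-4=6


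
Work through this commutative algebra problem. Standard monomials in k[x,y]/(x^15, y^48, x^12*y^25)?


k[x,y]/I, I = (x^15, y^48, x^12*y^25)
Rect: 15x48=720. Corner: (15-12)x(48-25)=69.
dim = 720-69 = 651


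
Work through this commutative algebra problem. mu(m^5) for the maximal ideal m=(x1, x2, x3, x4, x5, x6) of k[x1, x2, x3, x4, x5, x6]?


Graded Nakayama: mu(m^d) = dim_k (m^d/m^(d+1)) = #degree-5 monomials in 6 vars
C(n+d-1,d)=C(10,5)=252


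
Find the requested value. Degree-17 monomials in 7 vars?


C(d+n-1,n-1)=C(23,6)=100947


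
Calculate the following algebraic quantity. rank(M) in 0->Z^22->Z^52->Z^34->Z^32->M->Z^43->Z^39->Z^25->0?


Alt sum=0:
(-1)^0*22 + (-1)^1*52 + (-1)^2*34 + (-1)^3*32 + (-1)^4*? + (-1)^5*43 + (-1)^6*39 + (-1)^7*25=0
rank(M)=57


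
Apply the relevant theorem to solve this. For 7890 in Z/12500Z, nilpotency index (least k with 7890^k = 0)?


7890^k mod 12500:
k=1: 7890
k=2: 2100
k=3: 6500
k=4: 10000
k=5: 0
First zero at k = 5


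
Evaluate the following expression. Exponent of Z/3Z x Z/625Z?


Exponent = lcm of the cyclic orders; pairwise coprime => product.
3^1*5^4=3*625=1875


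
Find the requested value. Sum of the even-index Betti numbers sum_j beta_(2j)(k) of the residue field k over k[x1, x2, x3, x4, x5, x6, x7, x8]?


Koszul resolution: beta_i(k)=C(n,i), n=8
sum_even C(8,i) = 2^(n-1) = 2^7 = 128


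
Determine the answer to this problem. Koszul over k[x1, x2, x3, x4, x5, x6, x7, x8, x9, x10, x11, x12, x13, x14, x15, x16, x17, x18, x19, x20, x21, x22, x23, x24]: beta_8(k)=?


C(n,i)=C(24,8)=735471


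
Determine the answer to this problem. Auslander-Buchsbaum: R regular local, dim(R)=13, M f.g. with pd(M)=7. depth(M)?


pd+depth=depth(R)=13
depth=13-7=6


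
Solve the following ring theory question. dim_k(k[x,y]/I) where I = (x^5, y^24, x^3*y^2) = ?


k[x,y]/I, I = (x^5, y^24, x^3*y^2)
Rect: 5x24=120. Corner: (5-3)x(24-2)=44.
dim = 120-44 = 76


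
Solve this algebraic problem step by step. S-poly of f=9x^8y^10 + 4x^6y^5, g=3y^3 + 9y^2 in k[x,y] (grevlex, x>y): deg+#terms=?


LT(f)=9x^8y^10, LT(g)=3y^3
lcm(LM)=x^8y^10
S(f,g) (scaled by 27 to clear denominators) = 3*f - 9x^8y^7*g = -81x^8y^9 + 12x^6y^5
2 terms, deg 17.
17+2=19


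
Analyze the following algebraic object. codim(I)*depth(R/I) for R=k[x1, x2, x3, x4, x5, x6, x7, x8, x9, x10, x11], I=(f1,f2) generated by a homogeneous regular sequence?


codim=2, depth=dim(R/I)=11-2=9
Product=2*9=18


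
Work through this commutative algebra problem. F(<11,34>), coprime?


gcd(11,34)=1 => F=ab-a-b=11*34-11-34=374-45=329


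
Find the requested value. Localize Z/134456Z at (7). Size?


7-primary part: 134456=7^5*8
Size=7^5=16807


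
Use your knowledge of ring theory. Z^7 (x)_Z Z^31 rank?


rank(M(x)N) = rank(M)*rank(N)
7*31 = 217


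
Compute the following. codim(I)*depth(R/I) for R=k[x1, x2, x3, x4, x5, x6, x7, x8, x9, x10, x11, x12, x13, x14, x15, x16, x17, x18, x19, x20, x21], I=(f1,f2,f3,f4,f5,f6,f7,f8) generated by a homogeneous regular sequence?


codim=8, depth=dim(R/I)=21-8=13
Product=8*13=104


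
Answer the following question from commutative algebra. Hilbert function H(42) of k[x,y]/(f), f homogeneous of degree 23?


H(t)=d for t>=d-1.
d=23, t=42
H(42)=23


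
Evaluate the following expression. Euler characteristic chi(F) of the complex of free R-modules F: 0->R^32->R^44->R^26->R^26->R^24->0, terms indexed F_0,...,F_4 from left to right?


chi = sum (-1)^i * rank:
(-1)^0*32=32
(-1)^1*44=-44
(-1)^2*26=26
(-1)^3*26=-26
(-1)^4*24=24
chi=12


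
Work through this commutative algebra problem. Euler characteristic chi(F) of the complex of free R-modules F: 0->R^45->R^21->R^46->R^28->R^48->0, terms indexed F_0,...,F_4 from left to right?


chi = sum (-1)^i * rank:
(-1)^0*45=45
(-1)^1*21=-21
(-1)^2*46=46
(-1)^3*28=-28
(-1)^4*48=48
chi=90


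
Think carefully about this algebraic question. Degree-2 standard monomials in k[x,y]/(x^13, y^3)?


k[x,y], I = (x^13, y^3), d = 2
Need i < 13 and d-i < 3.
Range: 0 <= i <= 2.
H(2) = 3


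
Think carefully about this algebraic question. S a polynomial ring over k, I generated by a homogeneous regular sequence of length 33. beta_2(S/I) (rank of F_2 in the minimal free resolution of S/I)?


Regular sequence => Koszul complex is the minimal free resolution.
Syz_1 minimally generated by Koszul relations f_i*e_j - f_j*e_i (i<j): mu(Syz_1) = beta_2 = C(m,2) = m(m-1)/2
m=33
33*32/2 = 528


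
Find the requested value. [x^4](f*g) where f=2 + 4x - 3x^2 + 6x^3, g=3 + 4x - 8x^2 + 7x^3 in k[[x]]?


[x^4] = sum a_i*b_j, i+j=4
  4*7=28
  -3*-8=24
  6*4=24
Sum=76


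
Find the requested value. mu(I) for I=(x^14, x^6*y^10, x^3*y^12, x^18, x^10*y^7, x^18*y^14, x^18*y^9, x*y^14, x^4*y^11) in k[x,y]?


Remove redundant (divisible by others).
x^18*y^14 redundant.
x^18 redundant.
x^18*y^9 redundant.
Min: x^14, x^10*y^7, x^6*y^10, x^4*y^11, x^3*y^12, x*y^14
Count=6


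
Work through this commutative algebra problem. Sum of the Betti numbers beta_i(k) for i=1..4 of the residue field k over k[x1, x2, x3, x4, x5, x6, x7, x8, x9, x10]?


Koszul resolution: beta_i(k)=C(n,i), n=10
C(10,1)=10, C(10,2)=45, C(10,3)=120, C(10,4)=210
Sum=385


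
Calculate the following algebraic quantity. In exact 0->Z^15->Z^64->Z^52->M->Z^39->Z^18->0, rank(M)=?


Alt sum=0:
(-1)^0*15 + (-1)^1*64 + (-1)^2*52 + (-1)^3*? + (-1)^4*39 + (-1)^5*18=0
rank(M)=24


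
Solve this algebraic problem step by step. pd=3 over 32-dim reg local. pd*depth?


pd+depth=32
depth=32-3=29
pd*depth=3*29=87


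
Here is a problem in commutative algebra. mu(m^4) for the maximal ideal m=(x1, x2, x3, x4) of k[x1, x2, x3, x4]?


Graded Nakayama: mu(m^d) = dim_k (m^d/m^(d+1)) = #degree-4 monomials in 4 vars
C(n+d-1,d)=C(7,4)=35


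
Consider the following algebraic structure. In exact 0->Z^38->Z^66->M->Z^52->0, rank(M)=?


Alt sum=0:
(-1)^0*38 + (-1)^1*66 + (-1)^2*? + (-1)^3*52=0
rank(M)=80


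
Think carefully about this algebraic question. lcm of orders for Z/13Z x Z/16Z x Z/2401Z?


Exponent = lcm of the cyclic orders; pairwise coprime => product.
13^1*2^4*7^4=13*16*2401=499408


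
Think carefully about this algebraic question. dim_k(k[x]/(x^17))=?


Basis: 1,x,...,x^16
dim=17


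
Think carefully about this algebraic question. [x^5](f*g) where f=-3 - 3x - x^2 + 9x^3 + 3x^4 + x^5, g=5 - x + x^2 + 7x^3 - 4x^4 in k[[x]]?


[x^5] = sum a_i*b_j, i+j=5
  -3*-4=12
  -1*7=-7
  9*1=9
  3*-1=-3
  1*5=5
Sum=16


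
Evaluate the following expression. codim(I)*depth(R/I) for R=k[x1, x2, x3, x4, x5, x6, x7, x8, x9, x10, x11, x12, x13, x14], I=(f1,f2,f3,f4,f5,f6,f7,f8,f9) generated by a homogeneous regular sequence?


codim=9, depth=dim(R/I)=14-9=5
Product=9*5=45


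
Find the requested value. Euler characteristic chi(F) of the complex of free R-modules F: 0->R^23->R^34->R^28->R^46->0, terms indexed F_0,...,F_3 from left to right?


chi = sum (-1)^i * rank:
(-1)^0*23=23
(-1)^1*34=-34
(-1)^2*28=28
(-1)^3*46=-46
chi=-29


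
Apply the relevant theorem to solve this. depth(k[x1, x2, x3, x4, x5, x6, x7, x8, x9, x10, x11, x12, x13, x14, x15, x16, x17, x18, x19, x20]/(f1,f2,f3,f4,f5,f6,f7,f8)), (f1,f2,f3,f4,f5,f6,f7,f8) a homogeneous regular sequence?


depth(R)=20
depth(R/I)=20-8=12


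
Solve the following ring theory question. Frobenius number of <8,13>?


gcd(8,13)=1 => F=ab-a-b=8*13-8-13=104-21=83


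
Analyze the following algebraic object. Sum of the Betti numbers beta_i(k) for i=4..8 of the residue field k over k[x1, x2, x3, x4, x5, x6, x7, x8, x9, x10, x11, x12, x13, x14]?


Koszul resolution: beta_i(k)=C(n,i), n=14
C(14,4)=1001, C(14,5)=2002, C(14,6)=3003, C(14,7)=3432, C(14,8)=3003
Sum=12441


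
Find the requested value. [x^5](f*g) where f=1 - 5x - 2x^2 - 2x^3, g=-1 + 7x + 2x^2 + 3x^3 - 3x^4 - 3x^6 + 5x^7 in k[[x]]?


[x^5] = sum a_i*b_j, i+j=5
  -5*-3=15
  -2*3=-6
  -2*2=-4
Sum=5


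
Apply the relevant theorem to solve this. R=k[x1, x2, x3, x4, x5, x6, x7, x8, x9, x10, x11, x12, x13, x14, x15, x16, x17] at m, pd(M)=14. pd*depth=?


pd+depth=17
depth=17-14=3
pd*depth=14*3=42


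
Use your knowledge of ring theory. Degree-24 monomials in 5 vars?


C(d+n-1,n-1)=C(28,4)=20475


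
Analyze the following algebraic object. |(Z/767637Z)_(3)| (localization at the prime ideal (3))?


3-primary part: 767637=3^10*13
Size=3^10=59049


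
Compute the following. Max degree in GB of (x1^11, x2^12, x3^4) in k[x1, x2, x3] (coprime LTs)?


Pure powers, coprime LTs => already GB.
Degrees: 11, 12, 4
Max=12


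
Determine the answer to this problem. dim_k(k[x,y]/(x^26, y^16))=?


Basis: x^i*y^j, i<26, j<16
26*16=416


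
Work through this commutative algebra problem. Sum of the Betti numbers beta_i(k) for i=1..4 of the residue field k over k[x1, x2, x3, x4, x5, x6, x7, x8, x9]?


Koszul resolution: beta_i(k)=C(n,i), n=9
C(9,1)=9, C(9,2)=36, C(9,3)=84, C(9,4)=126
Sum=255


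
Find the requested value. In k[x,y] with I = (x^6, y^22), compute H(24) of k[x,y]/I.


k[x,y], I = (x^6, y^22), d = 24
Need i < 6 and d-i < 22.
Range: 3 <= i <= 5.
H(24) = 3


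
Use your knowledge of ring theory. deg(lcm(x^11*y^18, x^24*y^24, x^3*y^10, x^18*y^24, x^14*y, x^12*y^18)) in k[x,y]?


lcm = componentwise max:
x: max(11,24,3,18,14,12)=24
y: max(18,24,10,24,1,18)=24
Total=24+24=48


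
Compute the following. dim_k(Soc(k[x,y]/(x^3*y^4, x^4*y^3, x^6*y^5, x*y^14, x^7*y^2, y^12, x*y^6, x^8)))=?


Socle = ann(m) = span of standard monomials u with x*u, y*u in I (staircase corners).
Redundant generators: x*y^14, x^6*y^5
Minimal generators: x^8, x^7*y^2, x^4*y^3, x^3*y^4, x*y^6, y^12
Corners: y^11, x^2y^5, x^3y^3, x^6y^2, x^7y
Socle dim=5


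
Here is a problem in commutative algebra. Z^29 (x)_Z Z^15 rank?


rank(M(x)N) = rank(M)*rank(N)
29*15 = 435


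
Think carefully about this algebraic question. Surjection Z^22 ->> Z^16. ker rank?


rank(ker) = 22-16 = 6


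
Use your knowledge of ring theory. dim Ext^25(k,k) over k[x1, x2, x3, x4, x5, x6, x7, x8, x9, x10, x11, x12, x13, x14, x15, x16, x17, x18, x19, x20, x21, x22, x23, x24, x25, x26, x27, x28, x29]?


C(n,i)=C(29,25)=23751


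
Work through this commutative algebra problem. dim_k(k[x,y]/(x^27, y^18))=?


Basis: x^i*y^j, i<27, j<18
27*18=486


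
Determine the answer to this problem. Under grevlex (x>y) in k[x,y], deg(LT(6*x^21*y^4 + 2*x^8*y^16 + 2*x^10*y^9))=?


LT: 6*x^21*y^4
deg_x=21, deg_y=4
Total=21+4=25


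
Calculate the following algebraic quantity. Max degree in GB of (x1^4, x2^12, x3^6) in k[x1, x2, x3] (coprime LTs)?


Pure powers, coprime LTs => already GB.
Degrees: 4, 12, 6
Max=12


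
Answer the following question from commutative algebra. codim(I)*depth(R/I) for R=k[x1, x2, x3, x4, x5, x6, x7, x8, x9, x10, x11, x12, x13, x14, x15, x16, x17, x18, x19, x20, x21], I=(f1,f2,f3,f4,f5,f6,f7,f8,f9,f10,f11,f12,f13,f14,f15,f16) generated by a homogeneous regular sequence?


codim=16, depth=dim(R/I)=21-16=5
Product=16*5=80


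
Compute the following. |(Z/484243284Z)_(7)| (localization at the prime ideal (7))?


7-primary part: 484243284=7^9*12
Size=7^9=40353607


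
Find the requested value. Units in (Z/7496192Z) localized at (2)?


Local ring = Z/512Z.
phi(512) = 2^8*(2-1) = 256


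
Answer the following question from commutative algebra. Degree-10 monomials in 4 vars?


C(d+n-1,n-1)=C(13,3)=286


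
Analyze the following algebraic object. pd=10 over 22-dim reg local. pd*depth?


pd+depth=22
depth=22-10=12
pd*depth=10*12=120


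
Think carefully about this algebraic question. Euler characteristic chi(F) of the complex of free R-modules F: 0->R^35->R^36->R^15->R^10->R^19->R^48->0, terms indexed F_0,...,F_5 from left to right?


chi = sum (-1)^i * rank:
(-1)^0*35=35
(-1)^1*36=-36
(-1)^2*15=15
(-1)^3*10=-10
(-1)^4*19=19
(-1)^5*48=-48
chi=-25


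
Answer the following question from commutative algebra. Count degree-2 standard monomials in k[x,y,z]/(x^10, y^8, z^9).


Need i<10, j<8, k<9 with i+j+k=2.
For each i, j ranges over max(0,2-i-8)..min(7,2-i):
  i=0: j in [0,2] -> 3
  i=1: j in [0,1] -> 2
  i=2: j in [0,0] -> 1
H(2) = 3+2+1 = 6


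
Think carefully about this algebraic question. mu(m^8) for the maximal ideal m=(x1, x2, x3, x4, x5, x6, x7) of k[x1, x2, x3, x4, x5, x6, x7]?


Graded Nakayama: mu(m^d) = dim_k (m^d/m^(d+1)) = #degree-8 monomials in 7 vars
C(n+d-1,d)=C(14,8)=3003


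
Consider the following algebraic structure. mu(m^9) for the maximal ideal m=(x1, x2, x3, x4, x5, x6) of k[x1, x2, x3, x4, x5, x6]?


Graded Nakayama: mu(m^d) = dim_k (m^d/m^(d+1)) = #degree-9 monomials in 6 vars
C(n+d-1,d)=C(14,9)=2002


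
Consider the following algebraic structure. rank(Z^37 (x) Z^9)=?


rank(M(x)N) = rank(M)*rank(N)
37*9 = 333


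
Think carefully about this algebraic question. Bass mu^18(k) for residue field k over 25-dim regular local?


C(n,i)=C(25,18)=480700


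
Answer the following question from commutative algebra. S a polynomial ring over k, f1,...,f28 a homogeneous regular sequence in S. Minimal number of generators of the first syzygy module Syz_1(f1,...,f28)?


Regular sequence => Koszul complex is the minimal free resolution.
Syz_1 minimally generated by Koszul relations f_i*e_j - f_j*e_i (i<j): mu(Syz_1) = beta_2 = C(m,2) = m(m-1)/2
m=28
28*27/2 = 378


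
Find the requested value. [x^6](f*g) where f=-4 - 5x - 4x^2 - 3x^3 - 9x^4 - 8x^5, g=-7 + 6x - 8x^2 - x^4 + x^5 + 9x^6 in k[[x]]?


[x^6] = sum a_i*b_j, i+j=6
  -4*9=-36
  -5*1=-5
  -4*-1=4
  -9*-8=72
  -8*6=-48
Sum=-13


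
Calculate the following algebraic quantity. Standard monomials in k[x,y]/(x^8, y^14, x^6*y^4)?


k[x,y]/I, I = (x^8, y^14, x^6*y^4)
Rect: 8x14=112. Corner: (8-6)x(14-4)=20.
dim = 112-20 = 92


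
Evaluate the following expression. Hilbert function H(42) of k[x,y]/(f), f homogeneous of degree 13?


H(t)=d for t>=d-1.
d=13, t=42
H(42)=13


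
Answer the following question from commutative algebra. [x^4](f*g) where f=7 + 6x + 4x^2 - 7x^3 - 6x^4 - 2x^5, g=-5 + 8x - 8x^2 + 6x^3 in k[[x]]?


[x^4] = sum a_i*b_j, i+j=4
  6*6=36
  4*-8=-32
  -7*8=-56
  -6*-5=30
Sum=-22


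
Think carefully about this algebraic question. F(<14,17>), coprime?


gcd(14,17)=1 => F=ab-a-b=14*17-14-17=238-31=207


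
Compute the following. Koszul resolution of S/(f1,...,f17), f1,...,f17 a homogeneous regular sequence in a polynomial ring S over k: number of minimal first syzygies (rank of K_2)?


Regular sequence => Koszul complex is the minimal free resolution.
Syz_1 minimally generated by Koszul relations f_i*e_j - f_j*e_i (i<j): mu(Syz_1) = beta_2 = C(m,2) = m(m-1)/2
m=17
17*16/2 = 136


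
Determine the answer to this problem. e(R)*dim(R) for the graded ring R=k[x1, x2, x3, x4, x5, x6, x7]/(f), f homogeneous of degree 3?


e(R)=deg(f)=3, dim(R)=7-1=6
e*dim=3*6=18


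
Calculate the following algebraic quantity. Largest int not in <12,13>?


gcd(12,13)=1 => F=ab-a-b=12*13-12-13=156-25=131


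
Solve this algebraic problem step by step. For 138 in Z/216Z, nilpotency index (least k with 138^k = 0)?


138^k mod 216:
k=1: 138
k=2: 36
k=3: 0
First zero at k = 3


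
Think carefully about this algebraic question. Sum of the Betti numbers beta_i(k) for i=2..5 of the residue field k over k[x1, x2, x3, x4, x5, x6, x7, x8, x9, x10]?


Koszul resolution: beta_i(k)=C(n,i), n=10
C(10,2)=45, C(10,3)=120, C(10,4)=210, C(10,5)=252
Sum=627


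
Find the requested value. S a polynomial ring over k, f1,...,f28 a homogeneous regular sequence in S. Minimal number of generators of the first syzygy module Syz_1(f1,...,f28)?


Regular sequence => Koszul complex is the minimal free resolution.
Syz_1 minimally generated by Koszul relations f_i*e_j - f_j*e_i (i<j): mu(Syz_1) = beta_2 = C(m,2) = m(m-1)/2
m=28
28*27/2 = 378


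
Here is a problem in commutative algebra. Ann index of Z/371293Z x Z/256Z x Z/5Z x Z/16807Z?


Exponent = lcm of the cyclic orders; pairwise coprime => product.
13^5*2^8*5^1*7^5=371293*256*5*16807=7987611457280


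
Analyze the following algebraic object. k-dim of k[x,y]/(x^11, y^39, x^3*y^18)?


k[x,y]/I, I = (x^11, y^39, x^3*y^18)
Rect: 11x39=429. Corner: (11-3)x(39-18)=168.
dim = 429-168 = 261


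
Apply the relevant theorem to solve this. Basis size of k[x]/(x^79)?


Basis: 1,x,...,x^78
dim=79


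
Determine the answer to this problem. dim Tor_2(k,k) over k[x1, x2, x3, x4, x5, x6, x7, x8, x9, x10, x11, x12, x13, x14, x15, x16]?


Koszul: C(n,i)=C(16,2)=120


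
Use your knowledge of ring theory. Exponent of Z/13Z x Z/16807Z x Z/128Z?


Exponent = lcm of the cyclic orders; pairwise coprime => product.
13^1*7^5*2^7=13*16807*128=27966848


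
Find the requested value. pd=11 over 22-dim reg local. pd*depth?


pd+depth=22
depth=22-11=11
pd*depth=11*11=121


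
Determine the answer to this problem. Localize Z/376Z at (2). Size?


2-primary part: 376=2^3*47
Size=2^3=8


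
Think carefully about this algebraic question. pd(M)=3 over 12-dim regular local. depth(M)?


pd+depth=depth(R)=12
depth=12-3=9


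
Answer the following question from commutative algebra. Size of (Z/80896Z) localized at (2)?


2-primary part: 80896=2^10*79
Size=2^10=1024


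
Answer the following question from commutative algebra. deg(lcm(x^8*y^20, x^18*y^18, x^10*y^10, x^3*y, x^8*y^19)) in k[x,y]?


lcm = componentwise max:
x: max(8,18,10,3,8)=18
y: max(20,18,10,1,19)=20
Total=18+20=38


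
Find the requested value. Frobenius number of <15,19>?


gcd(15,19)=1 => F=ab-a-b=15*19-15-19=285-34=251


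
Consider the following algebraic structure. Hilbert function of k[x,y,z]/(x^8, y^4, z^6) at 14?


Need i<8, j<4, k<6 with i+j+k=14.
For each i, j ranges over max(0,14-i-5)..min(3,14-i):
  i=0: j in [9,3] -> 0
  i=1: j in [8,3] -> 0
  i=2: j in [7,3] -> 0
  i=3: j in [6,3] -> 0
  i=4: j in [5,3] -> 0
  i=5: j in [4,3] -> 0
  i=6: j in [3,3] -> 1
  i=7: j in [2,3] -> 2
H(14) = 0+0+0+0+0+0+1+2 = 3


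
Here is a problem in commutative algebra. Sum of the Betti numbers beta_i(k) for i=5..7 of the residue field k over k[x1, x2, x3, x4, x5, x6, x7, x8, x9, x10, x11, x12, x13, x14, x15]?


Koszul resolution: beta_i(k)=C(n,i), n=15
C(15,5)=3003, C(15,6)=5005, C(15,7)=6435
Sum=14443


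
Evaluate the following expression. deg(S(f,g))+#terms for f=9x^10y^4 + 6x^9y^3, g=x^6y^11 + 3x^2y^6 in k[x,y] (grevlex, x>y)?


LT(f)=9x^10y^4, LT(g)=x^6y^11
lcm(LM)=x^10y^11
S(f,g) (scaled by 9 to clear denominators) = y^7*f - 9x^4*g = 6x^9y^10 - 27x^6y^6
2 terms, deg 19.
19+2=21


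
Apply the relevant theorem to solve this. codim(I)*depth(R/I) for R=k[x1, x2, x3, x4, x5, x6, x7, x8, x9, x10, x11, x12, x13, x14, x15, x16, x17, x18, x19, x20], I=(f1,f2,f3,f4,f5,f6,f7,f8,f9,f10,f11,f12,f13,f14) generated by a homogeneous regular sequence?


codim=14, depth=dim(R/I)=20-14=6
Product=14*6=84


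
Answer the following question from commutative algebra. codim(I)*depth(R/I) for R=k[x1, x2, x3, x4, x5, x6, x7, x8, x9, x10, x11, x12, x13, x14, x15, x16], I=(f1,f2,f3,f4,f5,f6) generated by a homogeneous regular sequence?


codim=6, depth=dim(R/I)=16-6=10
Product=6*10=60


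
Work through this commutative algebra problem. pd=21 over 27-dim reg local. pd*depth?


pd+depth=27
depth=27-21=6
pd*depth=21*6=126


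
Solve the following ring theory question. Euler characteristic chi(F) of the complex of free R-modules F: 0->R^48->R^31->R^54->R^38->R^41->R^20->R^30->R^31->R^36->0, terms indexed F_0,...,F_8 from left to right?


chi = sum (-1)^i * rank:
(-1)^0*48=48
(-1)^1*31=-31
(-1)^2*54=54
(-1)^3*38=-38
(-1)^4*41=41
(-1)^5*20=-20
(-1)^6*30=30
(-1)^7*31=-31
(-1)^8*36=36
chi=89


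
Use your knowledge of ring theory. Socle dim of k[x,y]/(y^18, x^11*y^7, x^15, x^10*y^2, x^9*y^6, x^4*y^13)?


Socle = ann(m) = span of standard monomials u with x*u, y*u in I (staircase corners).
Redundant generators: x^11*y^7
Minimal generators: x^15, x^10*y^2, x^9*y^6, x^4*y^13, y^18
Corners: x^3y^17, x^8y^12, x^9y^5, x^14y
Socle dim=4


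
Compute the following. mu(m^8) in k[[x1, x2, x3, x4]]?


C(n+d-1,d)=C(11,8)=165


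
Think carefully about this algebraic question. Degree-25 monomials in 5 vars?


C(d+n-1,n-1)=C(29,4)=23751


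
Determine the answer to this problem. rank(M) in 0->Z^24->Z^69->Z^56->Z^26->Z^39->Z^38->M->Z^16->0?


Alt sum=0:
(-1)^0*24 + (-1)^1*69 + (-1)^2*56 + (-1)^3*26 + (-1)^4*39 + (-1)^5*38 + (-1)^6*? + (-1)^7*16=0
rank(M)=30


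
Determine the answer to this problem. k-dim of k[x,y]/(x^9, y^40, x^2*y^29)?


k[x,y]/I, I = (x^9, y^40, x^2*y^29)
Rect: 9x40=360. Corner: (9-2)x(40-29)=77.
dim = 360-77 = 283


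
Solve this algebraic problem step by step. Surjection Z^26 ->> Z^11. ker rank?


rank(ker) = 26-11 = 15


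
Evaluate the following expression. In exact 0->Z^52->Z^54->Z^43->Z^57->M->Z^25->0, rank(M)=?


Alt sum=0:
(-1)^0*52 + (-1)^1*54 + (-1)^2*43 + (-1)^3*57 + (-1)^4*? + (-1)^5*25=0
rank(M)=41


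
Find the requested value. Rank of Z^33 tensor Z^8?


rank(M(x)N) = rank(M)*rank(N)
33*8 = 264


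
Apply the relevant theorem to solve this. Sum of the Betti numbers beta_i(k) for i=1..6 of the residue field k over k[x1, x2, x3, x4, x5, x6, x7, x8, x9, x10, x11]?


Koszul resolution: beta_i(k)=C(n,i), n=11
C(11,1)=11, C(11,2)=55, C(11,3)=165, C(11,4)=330, C(11,5)=462, C(11,6)=462
Sum=1485


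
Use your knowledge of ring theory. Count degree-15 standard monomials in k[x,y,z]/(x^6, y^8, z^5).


Need i<6, j<8, k<5 with i+j+k=15.
For each i, j ranges over max(0,15-i-4)..min(7,15-i):
  i=0: j in [11,7] -> 0
  i=1: j in [10,7] -> 0
  i=2: j in [9,7] -> 0
  i=3: j in [8,7] -> 0
  i=4: j in [7,7] -> 1
  i=5: j in [6,7] -> 2
H(15) = 0+0+0+0+1+2 = 3


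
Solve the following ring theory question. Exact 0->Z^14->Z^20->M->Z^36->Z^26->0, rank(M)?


Alt sum=0:
(-1)^0*14 + (-1)^1*20 + (-1)^2*? + (-1)^3*36 + (-1)^4*26=0
rank(M)=16


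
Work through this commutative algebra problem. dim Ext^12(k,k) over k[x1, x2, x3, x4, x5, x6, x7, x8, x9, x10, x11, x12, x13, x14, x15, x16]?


C(n,i)=C(16,12)=1820
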